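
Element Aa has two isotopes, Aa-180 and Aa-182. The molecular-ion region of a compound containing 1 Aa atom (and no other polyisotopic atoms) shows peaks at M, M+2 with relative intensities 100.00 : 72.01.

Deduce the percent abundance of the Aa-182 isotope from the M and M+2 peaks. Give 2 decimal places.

Write p for the Aa-180 fraction. I(M+2)/I(M) = [C(1,1)·p^0·(1−p)] / p^1 = 1·(1−p)/p = 72.01/100.00 = 0.7201
(1−p)/p = 0.7201/1 = 0.7201  ⇒  p = 1/(1 + 0.7201) = 0.5814
Aa-180: 58.14%, Aa-182: 41.86%.

41.86%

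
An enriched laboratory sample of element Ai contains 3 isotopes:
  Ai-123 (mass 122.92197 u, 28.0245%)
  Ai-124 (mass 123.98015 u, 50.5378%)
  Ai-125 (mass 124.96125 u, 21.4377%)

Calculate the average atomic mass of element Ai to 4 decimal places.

Average mass = Σ (abundance × isotope mass) = 0.280245 × 122.92197 + 0.505378 × 123.98015 + 0.214377 × 124.96125
= 34.448267 + 62.656840 + 26.788818 = 123.893925 u

123.8939 u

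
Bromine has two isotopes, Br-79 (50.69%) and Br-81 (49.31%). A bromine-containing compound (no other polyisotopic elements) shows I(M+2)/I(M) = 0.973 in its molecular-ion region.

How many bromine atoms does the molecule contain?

1

With n Br atoms, P(M+2)/P(M) = C(n,1)·p^(n−1)q / p^n = n·q/p = n · 0.4931/0.5069.
n = 0.973 × 0.5069/0.4931 = 1.00 ≈ 1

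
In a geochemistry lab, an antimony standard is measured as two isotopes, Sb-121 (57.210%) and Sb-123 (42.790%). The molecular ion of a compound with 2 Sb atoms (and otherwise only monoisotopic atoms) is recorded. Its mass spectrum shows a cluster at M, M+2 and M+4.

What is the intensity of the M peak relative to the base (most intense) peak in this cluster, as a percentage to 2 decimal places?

Binomial terms of (0.57210 + 0.42790)^2: M 0.3273, M+2 0.4896, M+4 0.1831 → M+2 is the base peak.
P(M+2) = C(2,1) × 0.57210^1 × 0.42790^1 = 2 × 0.5721 × 0.4279 = 0.489603 (base)
P(M) = C(2,0) × 0.57210^2 × 0.42790^0 = 1 × 0.32729841 × 1.0000 = 0.327298
Relative intensity = 0.327298 / 0.489603 × 100 = 66.85

66.85%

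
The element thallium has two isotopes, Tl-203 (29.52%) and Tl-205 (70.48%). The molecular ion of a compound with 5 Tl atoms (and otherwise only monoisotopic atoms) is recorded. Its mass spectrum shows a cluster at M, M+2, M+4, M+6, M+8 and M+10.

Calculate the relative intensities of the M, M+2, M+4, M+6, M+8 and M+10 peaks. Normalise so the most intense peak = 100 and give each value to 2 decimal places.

Each Tl atom is independently Tl-203 (p = 0.2952) or Tl-205 (q = 0.7048); the cluster is the binomial expansion (p + q)^5.
P(M) = 0.2952^5 = 0.002242
P(M+2) = 5 × 0.2952^4 × 0.7048^1 = 0.026761
P(M+4) = 10 × 0.2952^3 × 0.7048^2 = 0.127785
P(M+6) = 10 × 0.2952^2 × 0.7048^3 = 0.305092
P(M+8) = 5 × 0.2952^1 × 0.7048^4 = 0.364208
P(M+10) = 0.7048^5 = 0.173912
The M+8 peak is largest (0.364208); scaling to 100 gives 0.62 : 7.35 : 35.09 : 83.77 : 100.00 : 47.75.

0.62 : 7.35 : 35.09 : 83.77 : 100.00 : 47.75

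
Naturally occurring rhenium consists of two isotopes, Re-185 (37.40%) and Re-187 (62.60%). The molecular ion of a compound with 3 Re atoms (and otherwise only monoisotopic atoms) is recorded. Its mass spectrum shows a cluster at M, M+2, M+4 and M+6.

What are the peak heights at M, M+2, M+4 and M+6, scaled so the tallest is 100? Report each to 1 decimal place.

11.9 : 59.7 : 100.0 : 55.8

The 3 Re atoms are independent, so intensities follow the terms of (0.3740 + 0.6260)^3.
P(M) = 0.3740^3 = 0.052314
P(M+2) = 3 × 0.3740^2 × 0.6260^1 = 0.262687
P(M+4) = 3 × 0.3740^1 × 0.6260^2 = 0.439685
P(M+6) = 0.6260^3 = 0.245314
The M+4 peak is largest (0.439685); scaling to 100 gives 11.9 : 59.7 : 100.0 : 55.8.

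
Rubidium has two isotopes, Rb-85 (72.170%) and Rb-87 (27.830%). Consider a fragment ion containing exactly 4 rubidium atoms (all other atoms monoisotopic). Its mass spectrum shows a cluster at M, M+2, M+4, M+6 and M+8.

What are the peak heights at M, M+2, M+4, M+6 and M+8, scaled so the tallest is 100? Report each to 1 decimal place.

64.8 : 100.0 : 57.8 : 14.9 : 1.4

Expanding (0.72170 + 0.27830)^4:
P(M) = 0.72170^4 = 0.271286
P(M+2) = 4 × 0.72170^3 × 0.27830^1 = 0.418450
P(M+4) = 6 × 0.72170^2 × 0.27830^2 = 0.242042
P(M+6) = 4 × 0.72170^1 × 0.27830^3 = 0.062224
P(M+8) = 0.27830^4 = 0.005999
The M+2 peak is largest (0.418450); scaling to 100 gives 64.8 : 100.0 : 57.8 : 14.9 : 1.4.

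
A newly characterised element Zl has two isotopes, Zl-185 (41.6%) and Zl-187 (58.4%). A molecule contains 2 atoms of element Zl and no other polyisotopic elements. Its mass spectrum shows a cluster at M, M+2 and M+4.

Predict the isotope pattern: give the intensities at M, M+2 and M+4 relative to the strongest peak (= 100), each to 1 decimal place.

Expanding (0.416 + 0.584)^2:
P(M) = 0.416^2 = 0.173056
P(M+2) = 2 × 0.416^1 × 0.584^1 = 0.485888
P(M+4) = 0.584^2 = 0.341056
The M+2 peak is largest (0.485888); scaling to 100 gives 35.6 : 100.0 : 70.2.

35.6 : 100.0 : 70.2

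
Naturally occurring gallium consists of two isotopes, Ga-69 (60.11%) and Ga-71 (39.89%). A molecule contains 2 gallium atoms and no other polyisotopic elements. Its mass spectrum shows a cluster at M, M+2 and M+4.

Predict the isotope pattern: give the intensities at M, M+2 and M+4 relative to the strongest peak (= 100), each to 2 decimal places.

75.34 : 100.00 : 33.18

Each Ga atom is independently Ga-69 (p = 0.6011) or Ga-71 (q = 0.3989); the cluster is the binomial expansion (p + q)^2.
P(M) = 0.6011^2 = 0.361321
P(M+2) = 2 × 0.6011^1 × 0.3989^1 = 0.479558
P(M+4) = 0.3989^2 = 0.159121
The M+2 peak is largest (0.479558); scaling to 100 gives 75.34 : 100.00 : 33.18.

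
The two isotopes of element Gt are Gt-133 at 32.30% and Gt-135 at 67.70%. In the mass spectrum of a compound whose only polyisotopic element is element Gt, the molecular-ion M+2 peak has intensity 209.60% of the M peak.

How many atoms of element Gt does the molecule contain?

For n independent Gt atoms, I(M+2)/I(M) = n · (abundance Gt-135) / (abundance Gt-133) = n · 0.6770/0.3230.
n = 2.0960 × 0.3230/0.6770 = 1.00 ≈ 1

1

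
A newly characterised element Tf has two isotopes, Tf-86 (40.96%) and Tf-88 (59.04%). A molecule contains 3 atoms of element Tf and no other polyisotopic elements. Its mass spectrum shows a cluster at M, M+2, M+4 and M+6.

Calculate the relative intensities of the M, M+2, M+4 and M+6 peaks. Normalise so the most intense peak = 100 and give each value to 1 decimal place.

16.0 : 69.4 : 100.0 : 48.0

Each Tf atom is independently Tf-86 (p = 0.4096) or Tf-88 (q = 0.5904); the cluster is the binomial expansion (p + q)^3.
P(M) = 0.4096^3 = 0.068719
P(M+2) = 3 × 0.4096^2 × 0.5904^1 = 0.297158
P(M+4) = 3 × 0.4096^1 × 0.5904^2 = 0.428325
P(M+6) = 0.5904^3 = 0.205797
The M+4 peak is largest (0.428325); scaling to 100 gives 16.0 : 69.4 : 100.0 : 48.0.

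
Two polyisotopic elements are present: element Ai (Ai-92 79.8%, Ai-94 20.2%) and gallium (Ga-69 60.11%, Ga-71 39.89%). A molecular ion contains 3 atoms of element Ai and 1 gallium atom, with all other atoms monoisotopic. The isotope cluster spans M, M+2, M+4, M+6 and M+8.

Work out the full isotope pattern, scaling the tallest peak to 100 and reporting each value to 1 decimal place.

70.3 : 100.0 : 48.9 : 10.1 : 0.8

Element Ai pattern (n=3): 0.50816959 : 0.38590322 : 0.09768478 : 0.00824241
Gallium pattern (n=1): 0.6011 : 0.3989
Convolve the two distributions (both contribute in 2-u steps):
  M: 0.50816959×0.6011 = 0.305461
  M+2: 0.50816959×0.3989 + 0.38590322×0.6011 = 0.434675
  M+4: 0.38590322×0.3989 + 0.09768478×0.6011 = 0.212655
  M+6: 0.09768478×0.3989 + 0.00824241×0.6011 = 0.043921
  M+8: 0.00824241×0.3989 = 0.003288
Scale to base peak (0.434675) = 100: 70.3 : 100.0 : 48.9 : 10.1 : 0.8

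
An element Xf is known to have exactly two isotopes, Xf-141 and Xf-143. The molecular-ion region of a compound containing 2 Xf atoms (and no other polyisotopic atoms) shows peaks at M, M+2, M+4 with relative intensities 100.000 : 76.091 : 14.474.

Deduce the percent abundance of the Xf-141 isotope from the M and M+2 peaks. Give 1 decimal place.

If p is the fraction of Xf that is Xf-141, then I(M+2)/I(M) = [C(2,1)·p^1·(1−p)] / p^2 = 2·(1−p)/p = 76.091/100.000 = 0.7609
(1−p)/p = 0.7609/2 = 0.3805  ⇒  p = 1/(1 + 0.3805) = 0.7244
Xf-141: 72.4%, Xf-143: 27.6%.

72.4%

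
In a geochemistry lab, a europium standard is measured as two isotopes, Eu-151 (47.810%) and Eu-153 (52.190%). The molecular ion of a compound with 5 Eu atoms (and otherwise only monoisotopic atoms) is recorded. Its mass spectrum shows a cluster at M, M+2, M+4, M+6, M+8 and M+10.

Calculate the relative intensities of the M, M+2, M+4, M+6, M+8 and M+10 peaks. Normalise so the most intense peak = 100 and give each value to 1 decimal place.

Each Eu atom is independently Eu-151 (p = 0.47810) or Eu-153 (q = 0.52190); the cluster is the binomial expansion (p + q)^5.
P(M) = 0.47810^5 = 0.024980
P(M+2) = 5 × 0.47810^4 × 0.52190^1 = 0.136343
P(M+4) = 10 × 0.47810^3 × 0.52190^2 = 0.297667
P(M+6) = 10 × 0.47810^2 × 0.52190^3 = 0.324937
P(M+8) = 5 × 0.47810^1 × 0.52190^4 = 0.177353
P(M+10) = 0.52190^5 = 0.038720
The M+6 peak is largest (0.324937); scaling to 100 gives 7.7 : 42.0 : 91.6 : 100.0 : 54.6 : 11.9.

7.7 : 42.0 : 91.6 : 100.0 : 54.6 : 11.9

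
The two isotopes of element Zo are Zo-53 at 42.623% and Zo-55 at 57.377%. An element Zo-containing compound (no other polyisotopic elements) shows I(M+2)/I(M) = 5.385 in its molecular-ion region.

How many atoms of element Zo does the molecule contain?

4

The M+2/M ratio from n Zo atoms is n · q/p = n · 0.57377/0.42623.
n = 5.385 × 0.42623/0.57377 = 4.00 ≈ 4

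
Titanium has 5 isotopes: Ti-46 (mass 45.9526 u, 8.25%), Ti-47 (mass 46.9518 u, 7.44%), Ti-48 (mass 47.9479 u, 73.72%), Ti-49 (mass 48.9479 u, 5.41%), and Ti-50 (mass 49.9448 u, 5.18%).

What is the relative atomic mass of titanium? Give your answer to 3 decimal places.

47.867 u

The abundance-weighted mean is 0.0825 × 45.9526 + 0.0744 × 46.9518 + 0.7372 × 47.9479 + 0.0541 × 48.9479 + 0.0518 × 49.9448
= 3.79109 + 3.49321 + 35.34719 + 2.64808 + 2.58714 = 47.86671 u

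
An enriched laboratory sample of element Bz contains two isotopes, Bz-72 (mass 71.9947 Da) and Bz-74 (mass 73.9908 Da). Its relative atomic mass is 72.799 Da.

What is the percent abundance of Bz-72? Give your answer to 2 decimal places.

59.71%

Writing the weighted mean with unknown fraction x of Bz-72:
71.9947·x + 73.9908·(1 − x) = 72.799
(71.9947 − 73.9908)·x = 72.799 − 73.9908
x = -1.1918 / -1.9961 = 0.59706 → 59.71% Bz-72, 40.29% Bz-74.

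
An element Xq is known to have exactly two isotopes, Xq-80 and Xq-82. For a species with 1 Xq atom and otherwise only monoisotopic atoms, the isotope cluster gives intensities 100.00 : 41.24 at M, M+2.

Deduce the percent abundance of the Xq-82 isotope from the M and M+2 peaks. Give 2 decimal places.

29.20%

Write p for the Xq-80 fraction. I(M+2)/I(M) = [C(1,1)·p^0·(1−p)] / p^1 = 1·(1−p)/p = 41.24/100.00 = 0.4124
(1−p)/p = 0.4124/1 = 0.4124  ⇒  p = 1/(1 + 0.4124) = 0.7080
Xq-80: 70.80%, Xq-82: 29.20%.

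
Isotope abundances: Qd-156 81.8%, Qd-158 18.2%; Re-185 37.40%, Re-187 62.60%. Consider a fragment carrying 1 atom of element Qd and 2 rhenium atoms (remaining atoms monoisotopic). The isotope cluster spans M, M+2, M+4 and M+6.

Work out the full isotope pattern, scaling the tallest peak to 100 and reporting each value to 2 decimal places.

Element Qd pattern (n=1): 0.8180 : 0.1820
Rhenium pattern (n=2): 0.139876 : 0.468248 : 0.391876
Convolve the two distributions (both contribute in 2-u steps):
  M: 0.8180×0.139876 = 0.114419
  M+2: 0.8180×0.468248 + 0.1820×0.139876 = 0.408484
  M+4: 0.8180×0.391876 + 0.1820×0.468248 = 0.405776
  M+6: 0.1820×0.391876 = 0.071321
Scale to base peak (0.408484) = 100: 28.01 : 100.00 : 99.34 : 17.46

28.01 : 100.00 : 99.34 : 17.46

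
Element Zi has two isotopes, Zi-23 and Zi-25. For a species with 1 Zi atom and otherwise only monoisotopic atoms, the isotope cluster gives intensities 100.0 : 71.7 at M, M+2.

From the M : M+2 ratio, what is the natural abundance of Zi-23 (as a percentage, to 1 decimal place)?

Let p = fractional abundance of Zi-23. I(M+2)/I(M) = [C(1,1)·p^0·(1−p)] / p^1 = 1·(1−p)/p = 71.7/100.0 = 0.7170
(1−p)/p = 0.7170/1 = 0.7170  ⇒  p = 1/(1 + 0.7170) = 0.5824
Zi-23: 58.2%, Zi-25: 41.8%.

58.2%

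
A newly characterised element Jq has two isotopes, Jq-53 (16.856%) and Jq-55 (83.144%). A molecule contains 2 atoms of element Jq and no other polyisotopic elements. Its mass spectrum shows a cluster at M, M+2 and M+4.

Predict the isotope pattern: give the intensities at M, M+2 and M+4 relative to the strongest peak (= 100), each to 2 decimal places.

Expanding (0.16856 + 0.83144)^2:
P(M) = 0.16856^2 = 0.028412
P(M+2) = 2 × 0.16856^1 × 0.83144^1 = 0.280295
P(M+4) = 0.83144^2 = 0.691292
The M+4 peak is largest (0.691292); scaling to 100 gives 4.11 : 40.55 : 100.00.

4.11 : 40.55 : 100.00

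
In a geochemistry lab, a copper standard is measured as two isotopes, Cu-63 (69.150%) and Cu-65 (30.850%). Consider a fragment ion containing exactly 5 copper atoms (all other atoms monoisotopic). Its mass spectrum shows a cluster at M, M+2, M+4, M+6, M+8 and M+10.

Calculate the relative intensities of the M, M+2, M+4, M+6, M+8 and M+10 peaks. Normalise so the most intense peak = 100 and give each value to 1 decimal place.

Expanding (0.69150 + 0.30850)^5:
P(M) = 0.69150^5 = 0.158111
P(M+2) = 5 × 0.69150^4 × 0.30850^1 = 0.352691
P(M+4) = 10 × 0.69150^3 × 0.30850^2 = 0.314693
P(M+6) = 10 × 0.69150^2 × 0.30850^3 = 0.140394
P(M+8) = 5 × 0.69150^1 × 0.30850^4 = 0.031317
P(M+10) = 0.30850^5 = 0.002794
The M+2 peak is largest (0.352691); scaling to 100 gives 44.8 : 100.0 : 89.2 : 39.8 : 8.9 : 0.8.

44.8 : 100.0 : 89.2 : 39.8 : 8.9 : 0.8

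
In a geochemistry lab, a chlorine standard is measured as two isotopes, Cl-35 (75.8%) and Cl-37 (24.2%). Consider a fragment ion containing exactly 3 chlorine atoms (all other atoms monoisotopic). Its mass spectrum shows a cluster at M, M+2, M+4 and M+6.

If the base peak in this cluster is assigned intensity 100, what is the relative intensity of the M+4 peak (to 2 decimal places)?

Binomial terms of (0.758 + 0.242)^3: M 0.4355, M+2 0.4171, M+4 0.1332, M+6 0.0142 → M is the base peak.
P(M) = C(3,0) × 0.758^3 × 0.242^0 = 1 × 0.43551951 × 1.0000 = 0.435520 (base)
P(M+4) = C(3,2) × 0.758^1 × 0.242^2 = 3 × 0.7580 × 0.058564 = 0.133175
Relative intensity = 0.133175 / 0.435520 × 100 = 30.58

30.58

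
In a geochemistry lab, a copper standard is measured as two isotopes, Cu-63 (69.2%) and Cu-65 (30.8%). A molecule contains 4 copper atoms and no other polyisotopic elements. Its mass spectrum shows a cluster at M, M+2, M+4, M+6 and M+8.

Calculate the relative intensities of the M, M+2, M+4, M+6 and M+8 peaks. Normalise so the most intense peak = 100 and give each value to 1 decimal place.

The 4 Cu atoms are independent, so intensities follow the terms of (0.692 + 0.308)^4.
P(M) = 0.692^4 = 0.229311
P(M+2) = 4 × 0.692^3 × 0.308^1 = 0.408253
P(M+4) = 6 × 0.692^2 × 0.308^2 = 0.272562
P(M+6) = 4 × 0.692^1 × 0.308^3 = 0.080876
P(M+8) = 0.308^4 = 0.008999
The M+2 peak is largest (0.408253); scaling to 100 gives 56.2 : 100.0 : 66.8 : 19.8 : 2.2.

56.2 : 100.0 : 66.8 : 19.8 : 2.2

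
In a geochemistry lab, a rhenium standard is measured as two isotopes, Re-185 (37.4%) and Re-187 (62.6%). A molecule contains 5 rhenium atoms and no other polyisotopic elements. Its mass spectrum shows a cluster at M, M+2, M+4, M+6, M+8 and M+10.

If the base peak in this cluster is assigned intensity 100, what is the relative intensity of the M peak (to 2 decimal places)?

Binomial terms of (0.374 + 0.626)^5: M 0.0073, M+2 0.0612, M+4 0.2050, M+6 0.3431, M+8 0.2872, M+10 0.0961 → M+6 is the base peak.
P(M+6) = C(5,3) × 0.374^2 × 0.626^3 = 10 × 0.139876 × 0.24531438 = 0.343136 (base)
P(M) = C(5,0) × 0.374^5 × 0.626^0 = 1 × 0.00731742 × 1.0000 = 0.007317
Relative intensity = 0.007317 / 0.343136 × 100 = 2.13

2.13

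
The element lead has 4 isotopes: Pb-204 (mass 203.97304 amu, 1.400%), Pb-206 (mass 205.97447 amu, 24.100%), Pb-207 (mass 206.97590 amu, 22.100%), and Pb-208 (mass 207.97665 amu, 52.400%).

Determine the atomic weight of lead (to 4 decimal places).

Ar = Σ fᵢ·mᵢ = 0.01400 × 203.97304 + 0.24100 × 205.97447 + 0.22100 × 206.97590 + 0.52400 × 207.97665
= 2.855623 + 49.639847 + 45.741674 + 108.979765 = 207.216909 amu

207.2169 amu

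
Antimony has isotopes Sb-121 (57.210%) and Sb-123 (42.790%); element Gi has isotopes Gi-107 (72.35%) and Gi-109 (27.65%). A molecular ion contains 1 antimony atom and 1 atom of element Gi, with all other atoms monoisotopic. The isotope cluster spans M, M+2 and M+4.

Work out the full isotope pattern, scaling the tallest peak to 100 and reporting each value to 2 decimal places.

Antimony pattern (n=1): 0.5721 : 0.4279
Element Gi pattern (n=1): 0.7235 : 0.2765
Convolve the two distributions (both contribute in 2-u steps):
  M: 0.5721×0.7235 = 0.413914
  M+2: 0.5721×0.2765 + 0.4279×0.7235 = 0.467771
  M+4: 0.4279×0.2765 = 0.118314
Scale to base peak (0.467771) = 100: 88.49 : 100.00 : 25.29

88.49 : 100.00 : 25.29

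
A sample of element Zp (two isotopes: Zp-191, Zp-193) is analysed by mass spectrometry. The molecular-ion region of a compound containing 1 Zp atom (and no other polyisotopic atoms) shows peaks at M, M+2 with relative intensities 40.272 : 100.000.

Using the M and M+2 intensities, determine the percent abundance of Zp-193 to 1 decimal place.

Write p for the Zp-191 fraction. I(M+2)/I(M) = [C(1,1)·p^0·(1−p)] / p^1 = 1·(1−p)/p = 100.000/40.272 = 2.4831
(1−p)/p = 2.4831/1 = 2.4831  ⇒  p = 1/(1 + 2.4831) = 0.2871
Zp-191: 28.7%, Zp-193: 71.3%.

71.3%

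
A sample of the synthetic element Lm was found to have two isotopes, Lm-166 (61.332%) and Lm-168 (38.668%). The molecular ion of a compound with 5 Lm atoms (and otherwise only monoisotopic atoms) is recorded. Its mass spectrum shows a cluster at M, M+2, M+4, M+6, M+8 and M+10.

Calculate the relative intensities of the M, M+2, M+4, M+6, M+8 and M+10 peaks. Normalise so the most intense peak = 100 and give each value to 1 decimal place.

25.2 : 79.3 : 100.0 : 63.0 : 19.9 : 2.5

Each Lm atom is independently Lm-166 (p = 0.61332) or Lm-168 (q = 0.38668); the cluster is the binomial expansion (p + q)^5.
P(M) = 0.61332^5 = 0.086783
P(M+2) = 5 × 0.61332^4 × 0.38668^1 = 0.273571
P(M+4) = 10 × 0.61332^3 × 0.38668^2 = 0.344957
P(M+6) = 10 × 0.61332^2 × 0.38668^3 = 0.217485
P(M+8) = 5 × 0.61332^1 × 0.38668^4 = 0.068559
P(M+10) = 0.38668^5 = 0.008645
The M+4 peak is largest (0.344957); scaling to 100 gives 25.2 : 79.3 : 100.0 : 63.0 : 19.9 : 2.5.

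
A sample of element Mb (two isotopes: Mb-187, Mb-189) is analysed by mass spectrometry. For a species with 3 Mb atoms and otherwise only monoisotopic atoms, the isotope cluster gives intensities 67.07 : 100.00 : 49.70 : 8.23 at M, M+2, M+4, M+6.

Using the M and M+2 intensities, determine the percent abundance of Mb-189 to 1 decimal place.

Let p = fractional abundance of Mb-187. I(M+2)/I(M) = [C(3,1)·p^2·(1−p)] / p^3 = 3·(1−p)/p = 100.00/67.07 = 1.4910
(1−p)/p = 1.4910/3 = 0.4970  ⇒  p = 1/(1 + 0.4970) = 0.6680
Mb-187: 66.8%, Mb-189: 33.2%.

33.2%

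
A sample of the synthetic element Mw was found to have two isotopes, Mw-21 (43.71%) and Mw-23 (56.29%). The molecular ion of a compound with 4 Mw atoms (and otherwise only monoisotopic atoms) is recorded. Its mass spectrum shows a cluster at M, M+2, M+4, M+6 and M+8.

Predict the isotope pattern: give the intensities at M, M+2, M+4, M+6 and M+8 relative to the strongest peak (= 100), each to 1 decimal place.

10.0 : 51.8 : 100.0 : 85.9 : 27.6

The 4 Mw atoms are independent, so intensities follow the terms of (0.4371 + 0.5629)^4.
P(M) = 0.4371^4 = 0.036503
P(M+2) = 4 × 0.4371^3 × 0.5629^1 = 0.188033
P(M+4) = 6 × 0.4371^2 × 0.5629^2 = 0.363225
P(M+6) = 4 × 0.4371^1 × 0.5629^3 = 0.311842
P(M+8) = 0.5629^4 = 0.100398
The M+4 peak is largest (0.363225); scaling to 100 gives 10.0 : 51.8 : 100.0 : 85.9 : 27.6.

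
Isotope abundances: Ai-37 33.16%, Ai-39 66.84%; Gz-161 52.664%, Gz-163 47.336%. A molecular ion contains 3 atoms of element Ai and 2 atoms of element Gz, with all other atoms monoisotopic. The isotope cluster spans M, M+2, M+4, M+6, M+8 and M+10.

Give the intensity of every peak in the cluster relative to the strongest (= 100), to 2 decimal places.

Element Ai pattern (n=3): 0.03646226 : 0.2204889 : 0.44443542 : 0.29861342
Element Gz pattern (n=2): 0.27734969 : 0.49858062 : 0.22406969
Convolve the two distributions (both contribute in 2-u steps):
  M: 0.03646226×0.27734969 = 0.010113
  M+2: 0.03646226×0.49858062 + 0.2204889×0.27734969 = 0.079332
  M+4: 0.03646226×0.22406969 + 0.2204889×0.49858062 + 0.44443542×0.27734969 = 0.241366
  M+6: 0.2204889×0.22406969 + 0.44443542×0.49858062 + 0.29861342×0.27734969 = 0.353812
  M+8: 0.44443542×0.22406969 + 0.29861342×0.49858062 = 0.248467
  M+10: 0.29861342×0.22406969 = 0.066910
Scale to base peak (0.353812) = 100: 2.86 : 22.42 : 68.22 : 100.00 : 70.23 : 18.91

2.86 : 22.42 : 68.22 : 100.00 : 70.23 : 18.91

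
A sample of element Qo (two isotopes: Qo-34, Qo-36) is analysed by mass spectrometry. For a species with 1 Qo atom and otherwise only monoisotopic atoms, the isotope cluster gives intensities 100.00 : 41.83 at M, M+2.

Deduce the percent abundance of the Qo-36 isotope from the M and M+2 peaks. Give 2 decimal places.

29.49%

Write p for the Qo-34 fraction. I(M+2)/I(M) = [C(1,1)·p^0·(1−p)] / p^1 = 1·(1−p)/p = 41.83/100.00 = 0.4183
(1−p)/p = 0.4183/1 = 0.4183  ⇒  p = 1/(1 + 0.4183) = 0.7051
Qo-34: 70.51%, Qo-36: 29.49%.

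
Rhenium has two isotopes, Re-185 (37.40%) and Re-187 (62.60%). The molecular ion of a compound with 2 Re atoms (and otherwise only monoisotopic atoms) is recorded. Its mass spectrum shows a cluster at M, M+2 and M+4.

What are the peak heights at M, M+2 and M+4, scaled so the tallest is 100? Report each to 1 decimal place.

The 2 Re atoms are independent, so intensities follow the terms of (0.3740 + 0.6260)^2.
P(M) = 0.3740^2 = 0.139876
P(M+2) = 2 × 0.3740^1 × 0.6260^1 = 0.468248
P(M+4) = 0.6260^2 = 0.391876
The M+2 peak is largest (0.468248); scaling to 100 gives 29.9 : 100.0 : 83.7.

29.9 : 100.0 : 83.7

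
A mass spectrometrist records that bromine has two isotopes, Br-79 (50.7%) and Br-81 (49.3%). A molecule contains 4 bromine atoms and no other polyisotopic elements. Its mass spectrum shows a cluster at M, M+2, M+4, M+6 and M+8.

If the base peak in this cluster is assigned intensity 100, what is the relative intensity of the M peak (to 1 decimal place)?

17.6

Binomial terms of (0.507 + 0.493)^4: M 0.0661, M+2 0.2570, M+4 0.3749, M+6 0.2430, M+8 0.0591 → M+4 is the base peak.
P(M+4) = C(4,2) × 0.507^2 × 0.493^2 = 6 × 0.257049 × 0.243049 = 0.374853 (base)
P(M) = C(4,0) × 0.507^4 × 0.493^0 = 1 × 0.06607419 × 1.0000 = 0.066074
Relative intensity = 0.066074 / 0.374853 × 100 = 17.6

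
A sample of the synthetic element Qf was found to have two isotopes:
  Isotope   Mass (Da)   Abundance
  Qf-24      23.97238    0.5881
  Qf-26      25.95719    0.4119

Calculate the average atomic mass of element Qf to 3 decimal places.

Ar = Σ fᵢ·mᵢ = 0.5881 × 23.97238 + 0.4119 × 25.95719
= 14.098157 + 10.691767 = 24.789924 Da

24.790 Da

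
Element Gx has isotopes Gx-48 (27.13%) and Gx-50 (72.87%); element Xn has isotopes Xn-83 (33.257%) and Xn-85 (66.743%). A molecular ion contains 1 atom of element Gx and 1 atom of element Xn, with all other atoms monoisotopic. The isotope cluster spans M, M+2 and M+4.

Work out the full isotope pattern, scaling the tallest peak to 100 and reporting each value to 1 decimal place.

18.6 : 87.1 : 100.0

Element Gx pattern (n=1): 0.2713 : 0.7287
Element Xn pattern (n=1): 0.33257 : 0.66743
Convolve the two distributions (both contribute in 2-u steps):
  M: 0.2713×0.33257 = 0.090226
  M+2: 0.2713×0.66743 + 0.7287×0.33257 = 0.423418
  M+4: 0.7287×0.66743 = 0.486356
Scale to base peak (0.486356) = 100: 18.6 : 87.1 : 100.0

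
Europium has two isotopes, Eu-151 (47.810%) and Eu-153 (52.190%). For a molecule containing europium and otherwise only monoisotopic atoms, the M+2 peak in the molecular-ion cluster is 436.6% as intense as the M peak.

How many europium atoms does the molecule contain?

4

With n Eu atoms, P(M+2)/P(M) = C(n,1)·p^(n−1)q / p^n = n·q/p = n · 0.52190/0.47810.
n = 4.366 × 0.47810/0.52190 = 4.00 ≈ 4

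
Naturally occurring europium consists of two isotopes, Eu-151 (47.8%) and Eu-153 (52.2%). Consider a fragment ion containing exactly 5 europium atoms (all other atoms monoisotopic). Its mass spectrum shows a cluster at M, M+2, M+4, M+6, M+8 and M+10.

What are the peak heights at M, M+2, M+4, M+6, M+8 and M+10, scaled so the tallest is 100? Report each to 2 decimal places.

Expanding (0.478 + 0.522)^5:
P(M) = 0.478^5 = 0.024954
P(M+2) = 5 × 0.478^4 × 0.522^1 = 0.136255
P(M+4) = 10 × 0.478^3 × 0.522^2 = 0.297594
P(M+6) = 10 × 0.478^2 × 0.522^3 = 0.324988
P(M+8) = 5 × 0.478^1 × 0.522^4 = 0.177452
P(M+10) = 0.522^5 = 0.038757
The M+6 peak is largest (0.324988); scaling to 100 gives 7.68 : 41.93 : 91.57 : 100.00 : 54.60 : 11.93.

7.68 : 41.93 : 91.57 : 100.00 : 54.60 : 11.93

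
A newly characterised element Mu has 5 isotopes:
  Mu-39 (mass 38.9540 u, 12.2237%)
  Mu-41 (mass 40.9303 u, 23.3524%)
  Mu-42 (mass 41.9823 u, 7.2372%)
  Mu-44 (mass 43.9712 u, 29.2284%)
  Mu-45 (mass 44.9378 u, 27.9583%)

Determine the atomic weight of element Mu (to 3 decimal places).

Average mass = Σ (abundance × isotope mass) = 0.122237 × 38.9540 + 0.233524 × 40.9303 + 0.072372 × 41.9823 + 0.292284 × 43.9712 + 0.279583 × 44.9378
= 4.76162 + 9.55821 + 3.03834 + 12.85208 + 12.56384 = 42.77409 u

42.774 u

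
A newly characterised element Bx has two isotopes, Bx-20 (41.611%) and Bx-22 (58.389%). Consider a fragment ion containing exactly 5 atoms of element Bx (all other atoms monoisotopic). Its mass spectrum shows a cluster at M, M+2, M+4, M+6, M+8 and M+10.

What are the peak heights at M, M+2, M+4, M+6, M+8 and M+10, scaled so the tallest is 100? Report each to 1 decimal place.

Expanding (0.41611 + 0.58389)^5:
P(M) = 0.41611^5 = 0.012475
P(M+2) = 5 × 0.41611^4 × 0.58389^1 = 0.087525
P(M+4) = 10 × 0.41611^3 × 0.58389^2 = 0.245633
P(M+6) = 10 × 0.41611^2 × 0.58389^3 = 0.344675
P(M+8) = 5 × 0.41611^1 × 0.58389^4 = 0.241826
P(M+10) = 0.58389^5 = 0.067866
The M+6 peak is largest (0.344675); scaling to 100 gives 3.6 : 25.4 : 71.3 : 100.0 : 70.2 : 19.7.

3.6 : 25.4 : 71.3 : 100.0 : 70.2 : 19.7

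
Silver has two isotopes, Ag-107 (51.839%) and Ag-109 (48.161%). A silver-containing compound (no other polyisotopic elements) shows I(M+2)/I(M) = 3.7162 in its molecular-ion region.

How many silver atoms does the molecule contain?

For n independent Ag atoms, I(M+2)/I(M) = n · (abundance Ag-109) / (abundance Ag-107) = n · 0.48161/0.51839.
n = 3.7162 × 0.51839/0.48161 = 4.00 ≈ 4

4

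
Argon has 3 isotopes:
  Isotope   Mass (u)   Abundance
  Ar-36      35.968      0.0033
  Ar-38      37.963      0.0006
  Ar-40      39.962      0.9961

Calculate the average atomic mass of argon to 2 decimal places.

Average mass = Σ (abundance × isotope mass) = 0.0033 × 35.968 + 0.0006 × 37.963 + 0.9961 × 39.962
= 0.1187 + 0.0228 + 39.8061 = 39.9476 u

39.95 u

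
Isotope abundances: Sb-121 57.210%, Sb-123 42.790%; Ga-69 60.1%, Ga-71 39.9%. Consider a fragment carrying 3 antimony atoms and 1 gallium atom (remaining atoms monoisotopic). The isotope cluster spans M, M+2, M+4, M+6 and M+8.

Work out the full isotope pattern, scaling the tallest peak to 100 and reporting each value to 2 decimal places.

31.57 : 91.79 : 100.00 : 48.38 : 8.77

Antimony pattern (n=3): 0.18724742 : 0.42015297 : 0.3142518 : 0.07834781
Gallium pattern (n=1): 0.6010 : 0.3990
Convolve the two distributions (both contribute in 2-u steps):
  M: 0.18724742×0.6010 = 0.112536
  M+2: 0.18724742×0.3990 + 0.42015297×0.6010 = 0.327224
  M+4: 0.42015297×0.3990 + 0.3142518×0.6010 = 0.356506
  M+6: 0.3142518×0.3990 + 0.07834781×0.6010 = 0.172474
  M+8: 0.07834781×0.3990 = 0.031261
Scale to base peak (0.356506) = 100: 31.57 : 91.79 : 100.00 : 48.38 : 8.77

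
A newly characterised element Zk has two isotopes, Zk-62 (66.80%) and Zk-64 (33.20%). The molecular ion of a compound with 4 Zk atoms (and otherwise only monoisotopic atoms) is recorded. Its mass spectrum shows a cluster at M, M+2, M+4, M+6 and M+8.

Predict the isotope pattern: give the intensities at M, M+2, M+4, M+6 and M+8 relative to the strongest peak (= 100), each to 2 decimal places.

50.30 : 100.00 : 74.55 : 24.70 : 3.07

Expanding (0.6680 + 0.3320)^4:
P(M) = 0.6680^4 = 0.199116
P(M+2) = 4 × 0.6680^3 × 0.3320^1 = 0.395847
P(M+4) = 6 × 0.6680^2 × 0.3320^2 = 0.295108
P(M+6) = 4 × 0.6680^1 × 0.3320^3 = 0.097780
P(M+8) = 0.3320^4 = 0.012149
The M+2 peak is largest (0.395847); scaling to 100 gives 50.30 : 100.00 : 74.55 : 24.70 : 3.07.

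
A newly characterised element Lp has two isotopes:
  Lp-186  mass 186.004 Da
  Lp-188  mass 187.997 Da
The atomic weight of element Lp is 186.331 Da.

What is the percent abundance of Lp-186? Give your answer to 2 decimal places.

83.59%

Let x be the fractional abundance of Lp-186; then Lp-188 has abundance 1 − x.
186.004·x + 187.997·(1 − x) = 186.331
(186.004 − 187.997)·x = 186.331 − 187.997
x = -1.666 / -1.993 = 0.83593 → 83.59% Lp-186, 16.41% Lp-188.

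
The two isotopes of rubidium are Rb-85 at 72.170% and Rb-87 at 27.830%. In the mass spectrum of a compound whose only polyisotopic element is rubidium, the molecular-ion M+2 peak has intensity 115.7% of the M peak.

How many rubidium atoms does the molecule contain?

The M+2/M ratio from n Rb atoms is n · q/p = n · 0.27830/0.72170.
n = 1.157 × 0.72170/0.27830 = 3.00 ≈ 3

3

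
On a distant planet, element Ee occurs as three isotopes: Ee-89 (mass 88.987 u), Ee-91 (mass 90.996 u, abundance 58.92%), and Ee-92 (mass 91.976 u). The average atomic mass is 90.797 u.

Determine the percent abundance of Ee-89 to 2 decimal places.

20.13%

Let x and y be the fractions of Ee-89 and Ee-92. Then x + y = 1 − 0.5892 = 0.4108 and 88.987x + 91.976y = 90.797 − 0.5892×90.996 = 37.1821568.
Substituting: 88.987x + 91.976(0.4108 − x) = 37.1821568
(88.987 − 91.976)x = -0.601584  ⇒  x = 0.20127, y = 0.20953
Ee-89: 20.13%, Ee-92: 20.95%.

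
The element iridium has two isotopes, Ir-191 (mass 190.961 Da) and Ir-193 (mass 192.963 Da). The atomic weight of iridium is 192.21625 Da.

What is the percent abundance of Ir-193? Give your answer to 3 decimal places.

62.700%

Writing the weighted mean with unknown fraction x of Ir-191:
190.961·x + 192.963·(1 − x) = 192.21625
(190.961 − 192.963)·x = 192.21625 − 192.963
x = -0.74675 / -2.002 = 0.37300 → 37.300% Ir-191, 62.700% Ir-193.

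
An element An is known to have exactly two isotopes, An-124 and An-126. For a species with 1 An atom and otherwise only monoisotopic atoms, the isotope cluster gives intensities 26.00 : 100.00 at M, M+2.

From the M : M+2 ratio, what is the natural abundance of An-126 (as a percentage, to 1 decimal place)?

Let p = fractional abundance of An-124. I(M+2)/I(M) = [C(1,1)·p^0·(1−p)] / p^1 = 1·(1−p)/p = 100.00/26.00 = 3.8462
(1−p)/p = 3.8462/1 = 3.8462  ⇒  p = 1/(1 + 3.8462) = 0.2063
An-124: 20.6%, An-126: 79.4%.

79.4%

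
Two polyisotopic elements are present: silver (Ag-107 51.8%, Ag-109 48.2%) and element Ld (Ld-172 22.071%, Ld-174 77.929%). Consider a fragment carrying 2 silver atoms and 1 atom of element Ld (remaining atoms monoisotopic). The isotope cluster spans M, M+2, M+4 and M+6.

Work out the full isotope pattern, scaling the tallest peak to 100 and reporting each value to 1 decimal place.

13.4 : 72.5 : 100.0 : 41.1

Silver pattern (n=2): 0.268324 : 0.499352 : 0.232324
Element Ld pattern (n=1): 0.22071 : 0.77929
Convolve the two distributions (both contribute in 2-u steps):
  M: 0.268324×0.22071 = 0.059222
  M+2: 0.268324×0.77929 + 0.499352×0.22071 = 0.319314
  M+4: 0.499352×0.77929 + 0.232324×0.22071 = 0.440416
  M+6: 0.232324×0.77929 = 0.181048
Scale to base peak (0.440416) = 100: 13.4 : 72.5 : 100.0 : 41.1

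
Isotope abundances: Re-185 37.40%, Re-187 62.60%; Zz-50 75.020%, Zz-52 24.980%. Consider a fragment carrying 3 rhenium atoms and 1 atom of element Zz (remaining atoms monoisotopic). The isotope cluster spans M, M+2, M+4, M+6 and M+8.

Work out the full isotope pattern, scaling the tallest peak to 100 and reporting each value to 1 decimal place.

9.9 : 53.1 : 100.0 : 74.3 : 15.5

Rhenium pattern (n=3): 0.05231362 : 0.26268713 : 0.43968487 : 0.24531438
Element Zz pattern (n=1): 0.7502 : 0.2498
Convolve the two distributions (both contribute in 2-u steps):
  M: 0.05231362×0.7502 = 0.039246
  M+2: 0.05231362×0.2498 + 0.26268713×0.7502 = 0.210136
  M+4: 0.26268713×0.2498 + 0.43968487×0.7502 = 0.395471
  M+6: 0.43968487×0.2498 + 0.24531438×0.7502 = 0.293868
  M+8: 0.24531438×0.2498 = 0.061280
Scale to base peak (0.395471) = 100: 9.9 : 53.1 : 100.0 : 74.3 : 15.5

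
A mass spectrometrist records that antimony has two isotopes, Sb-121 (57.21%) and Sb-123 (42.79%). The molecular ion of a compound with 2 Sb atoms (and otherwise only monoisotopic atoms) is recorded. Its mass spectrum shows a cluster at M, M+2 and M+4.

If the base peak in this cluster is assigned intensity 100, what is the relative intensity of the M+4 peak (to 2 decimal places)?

37.40

(0.5721 + 0.4279)^2 gives M 0.3273, M+2 0.4896, M+4 0.1831; the largest is M+2.
P(M+2) = C(2,1) × 0.5721^1 × 0.4279^1 = 2 × 0.5721 × 0.4279 = 0.489603 (base)
P(M+4) = C(2,2) × 0.5721^0 × 0.4279^2 = 1 × 1.0000 × 0.18309841 = 0.183098
Relative intensity = 0.183098 / 0.489603 × 100 = 37.40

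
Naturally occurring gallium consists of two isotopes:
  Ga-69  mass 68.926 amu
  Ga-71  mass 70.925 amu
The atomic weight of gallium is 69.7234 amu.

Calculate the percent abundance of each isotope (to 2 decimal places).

With x = fraction of Ga-69 (so Ga-71 is 1 − x):
68.926·x + 70.925·(1 − x) = 69.7234
(68.926 − 70.925)·x = 69.7234 − 70.925
x = -1.2016 / -1.999 = 0.60110 → 60.11% Ga-69, 39.89% Ga-71.

Ga-69: 60.11%, Ga-71: 39.89%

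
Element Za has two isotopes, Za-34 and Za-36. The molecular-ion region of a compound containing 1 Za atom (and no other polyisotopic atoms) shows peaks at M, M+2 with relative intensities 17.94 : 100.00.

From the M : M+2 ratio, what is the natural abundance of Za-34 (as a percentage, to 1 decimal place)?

15.2%

Let p = fractional abundance of Za-34. I(M+2)/I(M) = [C(1,1)·p^0·(1−p)] / p^1 = 1·(1−p)/p = 100.00/17.94 = 5.5741
(1−p)/p = 5.5741/1 = 5.5741  ⇒  p = 1/(1 + 5.5741) = 0.1521
Za-34: 15.2%, Za-36: 84.8%.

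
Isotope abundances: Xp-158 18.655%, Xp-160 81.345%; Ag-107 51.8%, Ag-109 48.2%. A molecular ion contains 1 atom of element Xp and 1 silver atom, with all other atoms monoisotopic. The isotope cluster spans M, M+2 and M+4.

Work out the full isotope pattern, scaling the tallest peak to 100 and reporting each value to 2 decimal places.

Element Xp pattern (n=1): 0.18655 : 0.81345
Silver pattern (n=1): 0.5180 : 0.4820
Convolve the two distributions (both contribute in 2-u steps):
  M: 0.18655×0.5180 = 0.096633
  M+2: 0.18655×0.4820 + 0.81345×0.5180 = 0.511284
  M+4: 0.81345×0.4820 = 0.392083
Scale to base peak (0.511284) = 100: 18.90 : 100.00 : 76.69

18.90 : 100.00 : 76.69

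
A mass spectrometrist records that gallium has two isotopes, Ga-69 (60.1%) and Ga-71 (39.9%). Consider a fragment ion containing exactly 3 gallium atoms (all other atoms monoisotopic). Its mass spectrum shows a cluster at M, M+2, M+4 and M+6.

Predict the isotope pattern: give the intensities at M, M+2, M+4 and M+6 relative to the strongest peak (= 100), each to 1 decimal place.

50.2 : 100.0 : 66.4 : 14.7

Each Ga atom is independently Ga-69 (p = 0.601) or Ga-71 (q = 0.399); the cluster is the binomial expansion (p + q)^3.
P(M) = 0.601^3 = 0.217082
P(M+2) = 3 × 0.601^2 × 0.399^1 = 0.432358
P(M+4) = 3 × 0.601^1 × 0.399^2 = 0.287039
P(M+6) = 0.399^3 = 0.063521
The M+2 peak is largest (0.432358); scaling to 100 gives 50.2 : 100.0 : 66.4 : 14.7.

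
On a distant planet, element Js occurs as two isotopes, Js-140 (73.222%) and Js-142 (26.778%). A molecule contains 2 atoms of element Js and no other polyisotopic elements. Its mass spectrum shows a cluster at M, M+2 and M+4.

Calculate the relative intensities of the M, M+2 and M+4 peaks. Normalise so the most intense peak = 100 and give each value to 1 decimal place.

Each Js atom is independently Js-140 (p = 0.73222) or Js-142 (q = 0.26778); the cluster is the binomial expansion (p + q)^2.
P(M) = 0.73222^2 = 0.536146
P(M+2) = 2 × 0.73222^1 × 0.26778^1 = 0.392148
P(M+4) = 0.26778^2 = 0.071706
The M peak is largest (0.536146); scaling to 100 gives 100.0 : 73.1 : 13.4.

100.0 : 73.1 : 13.4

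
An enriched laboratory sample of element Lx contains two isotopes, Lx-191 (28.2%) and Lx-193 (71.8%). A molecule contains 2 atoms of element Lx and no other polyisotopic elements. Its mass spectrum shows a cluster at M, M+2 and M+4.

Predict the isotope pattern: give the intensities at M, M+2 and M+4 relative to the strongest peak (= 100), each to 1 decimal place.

Expanding (0.282 + 0.718)^2:
P(M) = 0.282^2 = 0.079524
P(M+2) = 2 × 0.282^1 × 0.718^1 = 0.404952
P(M+4) = 0.718^2 = 0.515524
The M+4 peak is largest (0.515524); scaling to 100 gives 15.4 : 78.6 : 100.0.

15.4 : 78.6 : 100.0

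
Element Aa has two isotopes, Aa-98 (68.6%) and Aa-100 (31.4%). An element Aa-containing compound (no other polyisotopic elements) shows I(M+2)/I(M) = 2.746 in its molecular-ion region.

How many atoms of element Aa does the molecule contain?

6

With n Aa atoms, P(M+2)/P(M) = C(n,1)·p^(n−1)q / p^n = n·q/p = n · 0.314/0.686.
n = 2.746 × 0.686/0.314 = 6.00 ≈ 6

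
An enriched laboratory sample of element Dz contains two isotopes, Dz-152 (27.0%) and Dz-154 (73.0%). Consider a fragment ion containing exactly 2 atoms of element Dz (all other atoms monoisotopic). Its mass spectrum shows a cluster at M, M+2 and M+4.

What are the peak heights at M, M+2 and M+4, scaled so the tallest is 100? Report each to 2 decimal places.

Each Dz atom is independently Dz-152 (p = 0.270) or Dz-154 (q = 0.730); the cluster is the binomial expansion (p + q)^2.
P(M) = 0.270^2 = 0.072900
P(M+2) = 2 × 0.270^1 × 0.730^1 = 0.394200
P(M+4) = 0.730^2 = 0.532900
The M+4 peak is largest (0.532900); scaling to 100 gives 13.68 : 73.97 : 100.00.

13.68 : 73.97 : 100.00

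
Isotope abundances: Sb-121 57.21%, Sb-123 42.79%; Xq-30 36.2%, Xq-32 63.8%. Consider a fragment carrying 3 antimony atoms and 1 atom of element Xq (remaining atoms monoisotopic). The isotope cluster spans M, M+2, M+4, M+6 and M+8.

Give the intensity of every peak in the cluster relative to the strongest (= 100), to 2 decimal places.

17.75 : 71.12 : 100.00 : 59.94 : 13.09

Antimony pattern (n=3): 0.18724742 : 0.42015297 : 0.3142518 : 0.07834781
Element Xq pattern (n=1): 0.3620 : 0.6380
Convolve the two distributions (both contribute in 2-u steps):
  M: 0.18724742×0.3620 = 0.067784
  M+2: 0.18724742×0.6380 + 0.42015297×0.3620 = 0.271559
  M+4: 0.42015297×0.6380 + 0.3142518×0.3620 = 0.381817
  M+6: 0.3142518×0.6380 + 0.07834781×0.3620 = 0.228855
  M+8: 0.07834781×0.6380 = 0.049986
Scale to base peak (0.381817) = 100: 17.75 : 71.12 : 100.00 : 59.94 : 13.09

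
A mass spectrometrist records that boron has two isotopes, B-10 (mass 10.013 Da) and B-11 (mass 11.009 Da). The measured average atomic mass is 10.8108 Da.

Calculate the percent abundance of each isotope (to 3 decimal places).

With x = fraction of B-10 (so B-11 is 1 − x):
10.013·x + 11.009·(1 − x) = 10.8108
(10.013 − 11.009)·x = 10.8108 − 11.009
x = -0.1982 / -0.996 = 0.19900 → 19.900% B-10, 80.100% B-11.

B-10: 19.900%, B-11: 80.100%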